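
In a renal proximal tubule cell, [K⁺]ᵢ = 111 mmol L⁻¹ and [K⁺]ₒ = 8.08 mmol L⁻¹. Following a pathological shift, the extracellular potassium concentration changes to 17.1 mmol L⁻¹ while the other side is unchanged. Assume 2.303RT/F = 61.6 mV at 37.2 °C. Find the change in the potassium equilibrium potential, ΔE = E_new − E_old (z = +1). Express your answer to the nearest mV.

20 mV

E_old = (61.6/1)·log₁₀(8.08/111) = -70.10 mV
E_new = (61.6/1)·log₁₀(17.1/111) = -50.04 mV
ΔE = -50.04 − (-70.10) = 20.06 mV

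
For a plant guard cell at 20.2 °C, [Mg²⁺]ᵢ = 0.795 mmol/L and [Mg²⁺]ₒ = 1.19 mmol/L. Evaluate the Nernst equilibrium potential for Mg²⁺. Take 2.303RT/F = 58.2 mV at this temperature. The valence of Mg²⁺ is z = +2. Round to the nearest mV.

5 mV

E = (58.2/z) · log₁₀([Mg²⁺]_out/[Mg²⁺]_in) with z = +2.
= (58.2/2) · log₁₀(1.19/0.795) = 29.10 · log₁₀(1.497)
= 29.10 · (0.1752) = 5.10 mV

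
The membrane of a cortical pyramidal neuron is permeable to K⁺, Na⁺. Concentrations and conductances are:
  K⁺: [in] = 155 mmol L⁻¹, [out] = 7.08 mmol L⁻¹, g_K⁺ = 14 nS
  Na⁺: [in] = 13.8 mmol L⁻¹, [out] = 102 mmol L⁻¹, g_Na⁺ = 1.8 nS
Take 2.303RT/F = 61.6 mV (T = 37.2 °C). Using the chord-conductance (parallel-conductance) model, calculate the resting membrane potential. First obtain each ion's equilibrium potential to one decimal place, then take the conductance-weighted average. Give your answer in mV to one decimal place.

E_K⁺ = (61.6/1)·log₁₀(7.08/155) = -82.6 mV
E_Na⁺ = (61.6/1)·log₁₀(102/13.8) = 53.5 mV
Vm = (Σ gᵢEᵢ)/(Σ gᵢ) = (14·-82.6 + 1.8·53.5) / (14 + 1.8)
= -1060.10 / 15.8 = -67.09 mV

-67.1 mV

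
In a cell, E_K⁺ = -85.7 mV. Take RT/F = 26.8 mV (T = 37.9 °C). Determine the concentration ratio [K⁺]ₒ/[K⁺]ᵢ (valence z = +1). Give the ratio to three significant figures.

0.0409

ln([out]/[in]) = E·z/(26.8) = -85.7 × 1 / 26.8 = -3.1978
[out]/[in] = e^(-3.1978) = 0.04085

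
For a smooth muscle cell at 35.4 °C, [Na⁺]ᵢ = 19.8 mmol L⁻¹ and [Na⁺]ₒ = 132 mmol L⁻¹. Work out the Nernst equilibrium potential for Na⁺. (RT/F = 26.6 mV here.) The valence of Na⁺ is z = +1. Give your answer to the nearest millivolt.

E = (26.6/z) · ln([Na⁺]_out/[Na⁺]_in) with z = +1.
= (26.6/1) · ln(132/19.8) = 26.60 · ln(6.667)
= 26.60 · (1.8971) = 50.46 mV

50 mV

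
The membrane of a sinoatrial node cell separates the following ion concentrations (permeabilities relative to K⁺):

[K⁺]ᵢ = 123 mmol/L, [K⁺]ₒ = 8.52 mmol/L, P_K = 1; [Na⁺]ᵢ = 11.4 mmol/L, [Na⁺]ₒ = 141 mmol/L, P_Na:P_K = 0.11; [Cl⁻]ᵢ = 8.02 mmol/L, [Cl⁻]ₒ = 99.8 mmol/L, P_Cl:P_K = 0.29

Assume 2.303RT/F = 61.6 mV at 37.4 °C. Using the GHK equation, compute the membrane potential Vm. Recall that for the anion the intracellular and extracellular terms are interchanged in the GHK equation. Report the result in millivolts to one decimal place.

-47.1 mV

Vm = 61.6 · log₁₀[(Σ P·[cation]ₒ + Σ P·[anion]ᵢ) / (Σ P·[cation]ᵢ + Σ P·[anion]ₒ)]
Numerator = 1×8.52 + 0.11×141 + 0.29×8.02 = 26.36
Denominator = 1×123 + 0.11×11.4 + 0.29×99.8 = 153.2
Vm = 61.6 · log₁₀(0.17204) = 61.6 × (-0.7644) = -47.09 mV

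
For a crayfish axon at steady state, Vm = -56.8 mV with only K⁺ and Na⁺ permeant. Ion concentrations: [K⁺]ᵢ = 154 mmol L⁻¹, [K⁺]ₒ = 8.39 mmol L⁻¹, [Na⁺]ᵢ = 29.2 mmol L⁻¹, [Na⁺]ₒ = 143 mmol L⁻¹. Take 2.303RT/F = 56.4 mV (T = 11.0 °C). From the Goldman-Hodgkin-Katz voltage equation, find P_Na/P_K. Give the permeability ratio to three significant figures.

0.0482

Let α = P_Na/P_K. GHK: Vm = 56.4·log₁₀[(Kₒ + α·Naₒ)/(Kᵢ + α·Naᵢ)].
10^(Vm/56.4) = 10^(-56.8/56.4) = 0.09838
So 0.09838·(Kᵢ + α·Naᵢ) = Kₒ + α·Naₒ → α = (0.09838·154.0 − 8.39) / (143.0 − 0.09838·29.2)
α = (15.15 − 8.39) / (143.0 − 2.873) = 6.761/140.1 = 0.04825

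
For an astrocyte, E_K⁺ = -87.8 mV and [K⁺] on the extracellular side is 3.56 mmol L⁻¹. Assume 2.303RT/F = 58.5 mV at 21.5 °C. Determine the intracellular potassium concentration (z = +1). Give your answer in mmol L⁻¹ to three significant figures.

113 mmol L⁻¹

Nernst: E = (58.5/1) · log₁₀([out]/[in]), so log₁₀([out]/[in]) = -87.8 × 1 / 58.5 = -1.5009.
[out]/[in] = 10^(-1.5009) = 0.03156.
[in] = 3.56 / 0.03156 = 112.8 mmol L⁻¹.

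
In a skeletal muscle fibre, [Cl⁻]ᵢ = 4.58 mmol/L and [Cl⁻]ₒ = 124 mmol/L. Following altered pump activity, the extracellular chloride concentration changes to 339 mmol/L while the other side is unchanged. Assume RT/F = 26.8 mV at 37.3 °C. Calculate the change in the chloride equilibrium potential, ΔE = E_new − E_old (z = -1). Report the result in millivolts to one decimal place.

E_old = (26.8/-1)·ln(124/4.58) = -88.40 mV
E_new = (26.8/-1)·ln(339/4.58) = -115.36 mV
ΔE = -115.36 − (-88.40) = -26.95 mV

-27.0 mV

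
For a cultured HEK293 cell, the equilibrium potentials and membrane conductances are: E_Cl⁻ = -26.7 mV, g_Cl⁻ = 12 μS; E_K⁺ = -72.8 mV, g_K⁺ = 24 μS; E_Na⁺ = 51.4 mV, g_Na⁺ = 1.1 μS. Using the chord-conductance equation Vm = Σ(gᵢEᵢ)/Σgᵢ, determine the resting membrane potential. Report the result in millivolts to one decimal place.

-54.2 mV

Σ gᵢEᵢ = 12·(-26.7) + 24·(-72.8) + 1.1·(51.4) = -2011.06
Σ gᵢ = 12 + 24 + 1.1 = 37.1
Vm = -2011.06 / 37.1 = -54.21 mV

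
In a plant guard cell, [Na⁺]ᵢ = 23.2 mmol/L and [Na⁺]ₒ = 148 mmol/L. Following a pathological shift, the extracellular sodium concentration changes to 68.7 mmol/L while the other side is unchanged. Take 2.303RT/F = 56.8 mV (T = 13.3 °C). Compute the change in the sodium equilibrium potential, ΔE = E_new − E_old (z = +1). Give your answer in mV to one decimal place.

-18.9 mV

E_old = (56.8/1)·log₁₀(148/23.2) = 45.71 mV
E_new = (56.8/1)·log₁₀(68.7/23.2) = 26.78 mV
ΔE = 26.78 − (45.71) = -18.93 mV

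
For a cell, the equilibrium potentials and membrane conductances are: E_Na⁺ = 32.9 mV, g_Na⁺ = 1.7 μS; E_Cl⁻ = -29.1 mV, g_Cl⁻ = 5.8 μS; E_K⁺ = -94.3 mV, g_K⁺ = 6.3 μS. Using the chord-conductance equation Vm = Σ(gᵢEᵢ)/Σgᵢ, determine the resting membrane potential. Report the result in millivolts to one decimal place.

-51.2 mV

Σ gᵢEᵢ = 1.7·(32.9) + 5.8·(-29.1) + 6.3·(-94.3) = -706.94
Σ gᵢ = 1.7 + 5.8 + 6.3 = 13.8
Vm = -706.94 / 13.8 = -51.23 mV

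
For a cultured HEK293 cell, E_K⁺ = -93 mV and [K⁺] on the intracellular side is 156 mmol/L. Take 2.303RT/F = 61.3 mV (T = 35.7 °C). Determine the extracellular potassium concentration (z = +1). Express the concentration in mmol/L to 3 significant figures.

Nernst: E = (61.3/1) · log₁₀([out]/[in]), so log₁₀([out]/[in]) = -93.0 × 1 / 61.3 = -1.5171.
[out]/[in] = 10^(-1.5171) = 0.0304.
[out] = 0.0304 × 156 = 4.742 mmol/L.

4.74 mmol/L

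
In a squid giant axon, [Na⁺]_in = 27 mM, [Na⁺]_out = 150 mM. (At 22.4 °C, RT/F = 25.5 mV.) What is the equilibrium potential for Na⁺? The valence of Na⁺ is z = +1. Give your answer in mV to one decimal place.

E = (25.5/z) · ln([Na⁺]_out/[Na⁺]_in) with z = +1.
= (25.5/1) · ln(150/27) = 25.50 · ln(5.556)
= 25.50 · (1.7148) = 43.73 mV

43.7 mV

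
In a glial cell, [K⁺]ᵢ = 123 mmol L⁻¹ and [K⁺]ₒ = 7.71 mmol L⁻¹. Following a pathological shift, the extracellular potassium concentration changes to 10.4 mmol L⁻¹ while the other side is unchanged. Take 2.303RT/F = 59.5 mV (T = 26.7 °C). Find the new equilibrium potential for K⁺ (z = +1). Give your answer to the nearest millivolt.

After the shift: [K⁺]_out = 10.4, [K⁺]_in = 123 mmol L⁻¹.
E_new = (59.5/1)·log₁₀(10.4/123) = 59.50 · (-1.0729) = -63.84 mV

-64 mV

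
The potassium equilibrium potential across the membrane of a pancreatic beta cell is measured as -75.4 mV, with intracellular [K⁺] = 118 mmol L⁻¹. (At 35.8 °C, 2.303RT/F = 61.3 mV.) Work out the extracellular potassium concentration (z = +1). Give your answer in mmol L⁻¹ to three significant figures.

6.95 mmol L⁻¹

Nernst: E = (61.3/1) · log₁₀([out]/[in]), so log₁₀([out]/[in]) = -75.4 × 1 / 61.3 = -1.2300.
[out]/[in] = 10^(-1.2300) = 0.05888.
[out] = 0.05888 × 118 = 6.948 mmol L⁻¹.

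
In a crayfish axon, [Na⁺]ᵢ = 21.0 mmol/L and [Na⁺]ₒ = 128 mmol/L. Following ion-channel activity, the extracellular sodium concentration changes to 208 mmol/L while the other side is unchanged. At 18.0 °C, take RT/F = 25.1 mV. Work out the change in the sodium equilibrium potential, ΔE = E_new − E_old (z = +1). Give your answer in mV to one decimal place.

12.2 mV

E_old = (25.1/1)·ln(128/21.0) = 45.37 mV
E_new = (25.1/1)·ln(208/21.0) = 57.55 mV
ΔE = 57.55 − (45.37) = 12.19 mV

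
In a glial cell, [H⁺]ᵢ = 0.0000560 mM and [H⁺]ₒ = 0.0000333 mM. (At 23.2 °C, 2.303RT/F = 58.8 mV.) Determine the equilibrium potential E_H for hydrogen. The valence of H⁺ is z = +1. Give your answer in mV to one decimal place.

E = (58.8/z) · log₁₀([H⁺]_out/[H⁺]_in) with z = +1.
= (58.8/1) · log₁₀(0.0000333/0.0000560) = 58.80 · log₁₀(0.5946)
= 58.80 · (-0.2257) = -13.27 mV

-13.3 mV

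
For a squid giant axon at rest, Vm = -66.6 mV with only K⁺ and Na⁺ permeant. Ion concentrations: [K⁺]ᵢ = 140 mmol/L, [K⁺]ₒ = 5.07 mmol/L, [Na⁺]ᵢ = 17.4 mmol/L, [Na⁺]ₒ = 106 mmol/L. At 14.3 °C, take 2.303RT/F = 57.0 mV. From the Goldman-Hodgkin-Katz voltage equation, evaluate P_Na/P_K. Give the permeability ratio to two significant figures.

Let α = P_Na/P_K. GHK: Vm = 57.0·log₁₀[(Kₒ + α·Naₒ)/(Kᵢ + α·Naᵢ)].
10^(Vm/57.0) = 10^(-66.6/57.0) = 0.067855
So 0.067855·(Kᵢ + α·Naᵢ) = Kₒ + α·Naₒ → α = (0.067855·140.0 − 5.07) / (106.0 − 0.067855·17.4)
α = (9.5 − 5.07) / (106.0 − 1.181) = 4.43/104.8 = 0.04226

0.042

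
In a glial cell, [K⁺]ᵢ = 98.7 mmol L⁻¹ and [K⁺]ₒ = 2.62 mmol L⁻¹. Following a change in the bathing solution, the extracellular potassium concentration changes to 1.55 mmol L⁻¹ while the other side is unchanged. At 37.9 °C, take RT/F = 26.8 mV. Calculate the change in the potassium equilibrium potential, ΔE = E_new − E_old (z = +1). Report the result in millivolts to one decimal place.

E_old = (26.8/1)·ln(2.62/98.7) = -97.25 mV
E_new = (26.8/1)·ln(1.55/98.7) = -111.32 mV
ΔE = -111.32 − (-97.25) = -14.07 mV

-14.1 mV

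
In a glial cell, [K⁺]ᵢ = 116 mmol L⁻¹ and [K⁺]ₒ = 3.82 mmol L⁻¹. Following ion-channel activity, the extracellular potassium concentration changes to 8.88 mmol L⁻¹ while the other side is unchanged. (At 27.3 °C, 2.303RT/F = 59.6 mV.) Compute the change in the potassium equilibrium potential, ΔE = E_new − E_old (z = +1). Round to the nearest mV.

E_old = (59.6/1)·log₁₀(3.82/116) = -88.35 mV
E_new = (59.6/1)·log₁₀(8.88/116) = -66.52 mV
ΔE = -66.52 − (-88.35) = 21.83 mV

22 mV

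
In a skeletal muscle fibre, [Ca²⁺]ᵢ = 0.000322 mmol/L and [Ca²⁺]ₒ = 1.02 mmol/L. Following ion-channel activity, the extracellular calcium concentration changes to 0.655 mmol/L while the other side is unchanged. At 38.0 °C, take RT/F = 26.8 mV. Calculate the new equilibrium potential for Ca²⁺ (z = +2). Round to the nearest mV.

102 mV

After the shift: [Ca²⁺]_out = 0.655, [Ca²⁺]_in = 0.000322 mmol/L.
E_new = (26.8/2)·ln(0.655/0.000322) = 13.40 · (7.6178) = 102.08 mV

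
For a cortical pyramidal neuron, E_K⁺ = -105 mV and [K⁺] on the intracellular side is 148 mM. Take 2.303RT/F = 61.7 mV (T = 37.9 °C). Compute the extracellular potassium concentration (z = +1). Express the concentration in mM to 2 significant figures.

2.9 mM

Nernst: E = (61.7/1) · log₁₀([out]/[in]), so log₁₀([out]/[in]) = -105.0 × 1 / 61.7 = -1.7018.
[out]/[in] = 10^(-1.7018) = 0.01987.
[out] = 0.01987 × 148 = 2.941 mM.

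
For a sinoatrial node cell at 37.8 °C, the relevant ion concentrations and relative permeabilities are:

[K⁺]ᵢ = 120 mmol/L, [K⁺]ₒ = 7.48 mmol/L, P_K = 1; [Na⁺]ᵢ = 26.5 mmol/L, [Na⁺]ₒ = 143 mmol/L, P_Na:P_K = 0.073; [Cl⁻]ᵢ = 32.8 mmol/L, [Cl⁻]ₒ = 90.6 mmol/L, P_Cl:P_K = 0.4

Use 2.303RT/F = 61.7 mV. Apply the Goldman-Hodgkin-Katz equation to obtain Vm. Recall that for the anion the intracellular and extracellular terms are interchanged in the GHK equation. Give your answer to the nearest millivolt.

Vm = 61.7 · log₁₀[(Σ P·[cation]ₒ + Σ P·[anion]ᵢ) / (Σ P·[cation]ᵢ + Σ P·[anion]ₒ)]
Numerator = 1×7.48 + 0.073×143 + 0.4×32.8 = 31.04
Denominator = 1×120 + 0.073×26.5 + 0.4×90.6 = 158.2
Vm = 61.7 · log₁₀(0.19623) = 61.7 × (-0.7072) = -43.64 mV

-44 mV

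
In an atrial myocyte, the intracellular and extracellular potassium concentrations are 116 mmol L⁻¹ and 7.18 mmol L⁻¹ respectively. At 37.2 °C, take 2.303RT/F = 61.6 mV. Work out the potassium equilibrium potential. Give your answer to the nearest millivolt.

-74 mV

E = (61.6/z) · log₁₀([K⁺]_out/[K⁺]_in) with z = +1.
= (61.6/1) · log₁₀(7.18/116) = 61.60 · log₁₀(0.0619)
= 61.60 · (-1.2083) = -74.43 mV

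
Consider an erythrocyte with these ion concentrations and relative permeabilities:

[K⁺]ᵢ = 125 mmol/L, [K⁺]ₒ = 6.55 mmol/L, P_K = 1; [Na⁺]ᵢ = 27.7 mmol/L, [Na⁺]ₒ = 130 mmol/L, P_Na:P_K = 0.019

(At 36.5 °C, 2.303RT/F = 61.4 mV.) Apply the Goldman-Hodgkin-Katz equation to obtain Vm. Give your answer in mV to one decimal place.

Vm = 61.4 · log₁₀[(Σ P·[cation]ₒ + Σ P·[anion]ᵢ) / (Σ P·[cation]ᵢ + Σ P·[anion]ₒ)]
Numerator = 1×6.55 + 0.019×130 = 9.02
Denominator = 1×125 + 0.019×27.7 = 125.5
Vm = 61.4 · log₁₀(0.071857) = 61.4 × (-1.1435) = -70.21 mV

-70.2 mV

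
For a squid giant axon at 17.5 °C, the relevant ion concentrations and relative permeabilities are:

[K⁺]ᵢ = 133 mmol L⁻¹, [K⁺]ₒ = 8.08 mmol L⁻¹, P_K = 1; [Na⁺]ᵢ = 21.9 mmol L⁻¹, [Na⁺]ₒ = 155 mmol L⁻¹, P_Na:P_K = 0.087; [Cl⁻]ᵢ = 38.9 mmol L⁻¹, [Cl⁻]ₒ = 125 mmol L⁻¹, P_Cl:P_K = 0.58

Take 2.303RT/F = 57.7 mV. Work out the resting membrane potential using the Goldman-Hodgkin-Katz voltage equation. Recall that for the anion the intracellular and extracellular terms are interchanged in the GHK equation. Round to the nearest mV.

-39 mV

Vm = 57.7 · log₁₀[(Σ P·[cation]ₒ + Σ P·[anion]ᵢ) / (Σ P·[cation]ᵢ + Σ P·[anion]ₒ)]
Numerator = 1×8.08 + 0.087×155 + 0.58×38.9 = 44.13
Denominator = 1×133 + 0.087×21.9 + 0.58×125 = 207.4
Vm = 57.7 · log₁₀(0.21276) = 57.7 × (-0.6721) = -38.78 mV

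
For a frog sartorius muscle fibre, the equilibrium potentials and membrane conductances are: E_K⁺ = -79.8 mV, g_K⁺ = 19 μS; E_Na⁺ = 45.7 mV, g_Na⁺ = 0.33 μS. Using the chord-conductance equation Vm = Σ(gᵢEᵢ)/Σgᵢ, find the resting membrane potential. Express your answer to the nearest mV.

Σ gᵢEᵢ = 19·(-79.8) + 0.33·(45.7) = -1501.12
Σ gᵢ = 19 + 0.33 = 19.33
Vm = -1501.12 / 19.33 = -77.66 mV

-78 mV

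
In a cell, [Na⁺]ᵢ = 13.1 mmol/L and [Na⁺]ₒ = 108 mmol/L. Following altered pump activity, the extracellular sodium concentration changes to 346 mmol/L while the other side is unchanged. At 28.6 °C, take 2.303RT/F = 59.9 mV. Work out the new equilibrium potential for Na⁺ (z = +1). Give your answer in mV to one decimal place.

85.2 mV

After the shift: [Na⁺]_out = 346, [Na⁺]_in = 13.1 mmol/L.
E_new = (59.9/1)·log₁₀(346/13.1) = 59.90 · (1.4218) = 85.17 mV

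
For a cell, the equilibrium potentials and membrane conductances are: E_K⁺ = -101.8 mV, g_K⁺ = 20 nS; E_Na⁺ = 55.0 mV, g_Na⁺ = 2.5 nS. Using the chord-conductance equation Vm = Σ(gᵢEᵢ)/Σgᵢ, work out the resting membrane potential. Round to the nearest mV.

-84 mV

Σ gᵢEᵢ = 20·(-101.8) + 2.5·(55.0) = -1898.50
Σ gᵢ = 20 + 2.5 = 22.5
Vm = -1898.50 / 22.5 = -84.38 mV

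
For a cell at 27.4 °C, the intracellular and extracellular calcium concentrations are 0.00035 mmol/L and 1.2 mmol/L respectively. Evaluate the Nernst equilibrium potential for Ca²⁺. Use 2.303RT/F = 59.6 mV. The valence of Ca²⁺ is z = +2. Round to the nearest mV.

E = (59.6/z) · log₁₀([Ca²⁺]_out/[Ca²⁺]_in) with z = +2.
= (59.6/2) · log₁₀(1.2/0.00035) = 29.80 · log₁₀(3429)
= 29.80 · (3.5351) = 105.35 mV

105 mV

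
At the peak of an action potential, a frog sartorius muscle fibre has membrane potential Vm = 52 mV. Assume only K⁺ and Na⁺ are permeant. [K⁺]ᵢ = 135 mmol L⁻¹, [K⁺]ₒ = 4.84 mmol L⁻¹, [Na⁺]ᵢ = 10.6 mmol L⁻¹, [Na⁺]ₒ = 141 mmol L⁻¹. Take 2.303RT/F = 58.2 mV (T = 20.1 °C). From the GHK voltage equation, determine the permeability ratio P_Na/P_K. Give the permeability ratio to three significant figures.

18.1

Let α = P_Na/P_K. GHK: Vm = 58.2·log₁₀[(Kₒ + α·Naₒ)/(Kᵢ + α·Naᵢ)].
10^(Vm/58.2) = 10^(52.0/58.2) = 7.8248
So 7.8248·(Kᵢ + α·Naᵢ) = Kₒ + α·Naₒ → α = (7.8248·135.0 − 4.84) / (141.0 − 7.8248·10.6)
α = (1056 − 4.84) / (141.0 − 82.94) = 1052/58.06 = 18.11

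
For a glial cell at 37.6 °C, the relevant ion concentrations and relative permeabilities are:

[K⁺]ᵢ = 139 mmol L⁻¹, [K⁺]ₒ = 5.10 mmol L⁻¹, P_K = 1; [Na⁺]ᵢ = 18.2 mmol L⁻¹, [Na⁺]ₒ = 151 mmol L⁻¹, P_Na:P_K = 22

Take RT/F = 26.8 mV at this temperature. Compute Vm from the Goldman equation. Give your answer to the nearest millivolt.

Vm = 26.8 · ln[(Σ P·[cation]ₒ + Σ P·[anion]ᵢ) / (Σ P·[cation]ᵢ + Σ P·[anion]ₒ)]
Numerator = 1×5.10 + 22×151 = 3327
Denominator = 1×139 + 22×18.2 = 539.4
Vm = 26.8 · ln(6.1681) = 26.8 × (1.8194) = 48.76 mV

49 mV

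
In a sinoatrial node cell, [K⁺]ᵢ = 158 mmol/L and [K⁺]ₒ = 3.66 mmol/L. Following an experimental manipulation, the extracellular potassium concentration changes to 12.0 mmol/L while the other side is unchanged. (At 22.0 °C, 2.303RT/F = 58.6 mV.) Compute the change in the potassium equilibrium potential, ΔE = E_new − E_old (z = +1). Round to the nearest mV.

30 mV

E_old = (58.6/1)·log₁₀(3.66/158) = -95.82 mV
E_new = (58.6/1)·log₁₀(12.0/158) = -65.60 mV
ΔE = -65.60 − (-95.82) = 30.22 mV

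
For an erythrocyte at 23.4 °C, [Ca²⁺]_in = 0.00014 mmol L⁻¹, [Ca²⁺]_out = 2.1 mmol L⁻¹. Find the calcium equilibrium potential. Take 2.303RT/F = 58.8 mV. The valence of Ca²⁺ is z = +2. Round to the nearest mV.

E = (58.8/z) · log₁₀([Ca²⁺]_out/[Ca²⁺]_in) with z = +2.
= (58.8/2) · log₁₀(2.1/0.00014) = 29.40 · log₁₀(1.5e+04)
= 29.40 · (4.1761) = 122.78 mV

123 mV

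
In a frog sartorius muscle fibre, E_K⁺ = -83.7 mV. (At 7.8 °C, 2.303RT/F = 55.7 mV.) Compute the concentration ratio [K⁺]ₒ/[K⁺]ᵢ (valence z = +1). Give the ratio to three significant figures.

0.0314

log₁₀([out]/[in]) = E·z/(55.7) = -83.7 × 1 / 55.7 = -1.5027
[out]/[in] = 10^(-1.5027) = 0.03143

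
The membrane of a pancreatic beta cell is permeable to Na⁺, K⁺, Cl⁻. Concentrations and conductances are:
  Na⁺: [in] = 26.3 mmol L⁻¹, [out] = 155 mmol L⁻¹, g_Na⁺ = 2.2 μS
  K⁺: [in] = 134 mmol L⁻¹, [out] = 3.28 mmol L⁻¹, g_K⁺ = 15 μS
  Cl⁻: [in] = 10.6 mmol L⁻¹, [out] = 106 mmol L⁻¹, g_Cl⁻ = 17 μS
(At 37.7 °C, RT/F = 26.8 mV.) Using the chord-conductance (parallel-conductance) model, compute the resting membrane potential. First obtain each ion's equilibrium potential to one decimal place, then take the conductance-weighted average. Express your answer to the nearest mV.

-71 mV

E_Na⁺ = (26.8/1)·ln(155/26.3) = 47.5 mV
E_K⁺ = (26.8/1)·ln(3.28/134) = -99.4 mV
E_Cl⁻ = (26.8/-1)·ln(106/10.6) = -61.7 mV
Vm = (Σ gᵢEᵢ)/(Σ gᵢ) = (2.2·47.5 + 15·-99.4 + 17·-61.7) / (2.2 + 15 + 17)
= -2435.40 / 34.2 = -71.21 mV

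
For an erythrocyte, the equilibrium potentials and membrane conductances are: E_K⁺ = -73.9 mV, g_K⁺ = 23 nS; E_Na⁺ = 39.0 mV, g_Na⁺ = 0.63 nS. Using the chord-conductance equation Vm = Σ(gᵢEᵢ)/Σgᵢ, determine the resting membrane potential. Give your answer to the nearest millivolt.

-71 mV

Σ gᵢEᵢ = 23·(-73.9) + 0.63·(39.0) = -1675.13
Σ gᵢ = 23 + 0.63 = 23.63
Vm = -1675.13 / 23.63 = -70.89 mV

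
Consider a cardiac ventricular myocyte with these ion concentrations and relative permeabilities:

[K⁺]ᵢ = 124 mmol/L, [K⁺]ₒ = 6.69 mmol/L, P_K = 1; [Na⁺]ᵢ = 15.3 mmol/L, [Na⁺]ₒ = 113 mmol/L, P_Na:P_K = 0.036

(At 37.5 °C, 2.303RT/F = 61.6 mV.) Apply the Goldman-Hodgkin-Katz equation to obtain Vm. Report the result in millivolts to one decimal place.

-65.5 mV

Vm = 61.6 · log₁₀[(Σ P·[cation]ₒ + Σ P·[anion]ᵢ) / (Σ P·[cation]ᵢ + Σ P·[anion]ₒ)]
Numerator = 1×6.69 + 0.036×113 = 10.76
Denominator = 1×124 + 0.036×15.3 = 124.6
Vm = 61.6 · log₁₀(0.086374) = 61.6 × (-1.0636) = -65.52 mV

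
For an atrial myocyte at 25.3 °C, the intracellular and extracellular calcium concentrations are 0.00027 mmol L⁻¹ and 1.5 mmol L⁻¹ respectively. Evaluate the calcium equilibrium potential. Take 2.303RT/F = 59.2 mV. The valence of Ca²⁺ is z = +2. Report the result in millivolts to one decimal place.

E = (59.2/z) · log₁₀([Ca²⁺]_out/[Ca²⁺]_in) with z = +2.
= (59.2/2) · log₁₀(1.5/0.00027) = 29.60 · log₁₀(5556)
= 29.60 · (3.7447) = 110.84 mV

110.8 mV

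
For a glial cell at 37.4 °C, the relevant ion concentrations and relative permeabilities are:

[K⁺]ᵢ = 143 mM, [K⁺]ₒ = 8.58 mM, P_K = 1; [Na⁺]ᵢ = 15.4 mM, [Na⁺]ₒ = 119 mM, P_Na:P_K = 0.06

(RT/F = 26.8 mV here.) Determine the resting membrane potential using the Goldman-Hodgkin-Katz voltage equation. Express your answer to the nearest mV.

-59 mV

Vm = 26.8 · ln[(Σ P·[cation]ₒ + Σ P·[anion]ᵢ) / (Σ P·[cation]ᵢ + Σ P·[anion]ₒ)]
Numerator = 1×8.58 + 0.06×119 = 15.72
Denominator = 1×143 + 0.06×15.4 = 143.9
Vm = 26.8 · ln(0.10922) = 26.8 × (-2.2144) = -59.34 mV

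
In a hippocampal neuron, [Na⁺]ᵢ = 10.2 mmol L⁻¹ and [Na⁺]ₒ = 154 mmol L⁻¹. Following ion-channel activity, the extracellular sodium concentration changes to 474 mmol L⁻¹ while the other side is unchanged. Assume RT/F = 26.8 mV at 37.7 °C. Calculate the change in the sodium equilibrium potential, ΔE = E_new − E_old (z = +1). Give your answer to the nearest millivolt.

E_old = (26.8/1)·ln(154/10.2) = 72.75 mV
E_new = (26.8/1)·ln(474/10.2) = 102.88 mV
ΔE = 102.88 − (72.75) = 30.13 mV

30 mV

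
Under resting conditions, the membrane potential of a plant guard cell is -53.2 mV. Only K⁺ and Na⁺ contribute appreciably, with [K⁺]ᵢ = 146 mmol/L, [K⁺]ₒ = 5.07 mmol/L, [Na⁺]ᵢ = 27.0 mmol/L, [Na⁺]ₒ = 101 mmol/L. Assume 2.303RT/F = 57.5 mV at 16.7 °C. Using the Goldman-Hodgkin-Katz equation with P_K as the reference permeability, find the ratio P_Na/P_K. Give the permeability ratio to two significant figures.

0.13

Let α = P_Na/P_K. GHK: Vm = 57.5·log₁₀[(Kₒ + α·Naₒ)/(Kᵢ + α·Naᵢ)].
10^(Vm/57.5) = 10^(-53.2/57.5) = 0.11879
So 0.11879·(Kᵢ + α·Naᵢ) = Kₒ + α·Naₒ → α = (0.11879·146.0 − 5.07) / (101.0 − 0.11879·27.0)
α = (17.34 − 5.07) / (101.0 − 3.207) = 12.27/97.79 = 0.1255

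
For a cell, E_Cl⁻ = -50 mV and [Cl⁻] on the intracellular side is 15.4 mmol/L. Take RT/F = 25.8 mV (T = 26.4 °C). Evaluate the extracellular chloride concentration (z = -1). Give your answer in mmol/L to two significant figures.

Nernst: E = (25.8/-1) · ln([out]/[in]), so ln([out]/[in]) = -50.0 × -1 / 25.8 = 1.9380.
[out]/[in] = e^(1.9380) = 6.945.
[out] = 6.945 × 15.4 = 106.9 mmol/L.

110 mmol/L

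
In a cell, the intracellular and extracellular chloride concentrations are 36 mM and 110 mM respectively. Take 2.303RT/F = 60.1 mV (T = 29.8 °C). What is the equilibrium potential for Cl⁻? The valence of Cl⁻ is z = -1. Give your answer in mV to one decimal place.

-29.2 mV

E = (60.1/z) · log₁₀([Cl⁻]_out/[Cl⁻]_in) with z = -1.
For an anion, dividing by z = -1 reverses the sign.
= (60.1/-1) · log₁₀(110/36) = -60.10 · log₁₀(3.056)
= -60.10 · (0.4851) = -29.15 mV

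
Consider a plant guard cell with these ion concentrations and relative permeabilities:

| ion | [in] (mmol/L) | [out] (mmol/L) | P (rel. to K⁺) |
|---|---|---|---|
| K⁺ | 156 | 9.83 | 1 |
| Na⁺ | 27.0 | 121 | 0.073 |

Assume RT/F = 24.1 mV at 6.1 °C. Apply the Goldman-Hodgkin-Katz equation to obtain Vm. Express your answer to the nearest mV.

-51 mV

Vm = 24.1 · ln[(Σ P·[cation]ₒ + Σ P·[anion]ᵢ) / (Σ P·[cation]ᵢ + Σ P·[anion]ₒ)]
Numerator = 1×9.83 + 0.073×121 = 18.66
Denominator = 1×156 + 0.073×27.0 = 158
Vm = 24.1 · ln(0.11814) = 24.1 × (-2.1359) = -51.47 mV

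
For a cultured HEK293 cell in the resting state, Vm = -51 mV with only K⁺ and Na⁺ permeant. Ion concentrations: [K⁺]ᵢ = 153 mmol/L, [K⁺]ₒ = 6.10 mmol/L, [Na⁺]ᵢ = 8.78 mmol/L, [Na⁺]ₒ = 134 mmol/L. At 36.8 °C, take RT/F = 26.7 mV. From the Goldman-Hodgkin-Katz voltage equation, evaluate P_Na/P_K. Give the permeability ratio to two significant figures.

Let α = P_Na/P_K. GHK: Vm = 26.7·ln[(Kₒ + α·Naₒ)/(Kᵢ + α·Naᵢ)].
e^(Vm/26.7) = e^(-51.0/26.7) = 0.14806
So 0.14806·(Kᵢ + α·Naᵢ) = Kₒ + α·Naₒ → α = (0.14806·153.0 − 6.1) / (134.0 − 0.14806·8.78)
α = (22.65 − 6.1) / (134.0 − 1.3) = 16.55/132.7 = 0.1247

0.12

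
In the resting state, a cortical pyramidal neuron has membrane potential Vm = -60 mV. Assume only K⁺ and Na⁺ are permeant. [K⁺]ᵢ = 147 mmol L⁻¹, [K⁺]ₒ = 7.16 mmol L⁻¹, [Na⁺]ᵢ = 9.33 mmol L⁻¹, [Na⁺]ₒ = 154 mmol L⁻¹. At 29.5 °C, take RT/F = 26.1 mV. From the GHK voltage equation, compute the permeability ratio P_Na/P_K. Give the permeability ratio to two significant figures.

0.050

Let α = P_Na/P_K. GHK: Vm = 26.1·ln[(Kₒ + α·Naₒ)/(Kᵢ + α·Naᵢ)].
e^(Vm/26.1) = e^(-60.0/26.1) = 0.10037
So 0.10037·(Kᵢ + α·Naᵢ) = Kₒ + α·Naₒ → α = (0.10037·147.0 − 7.16) / (154.0 − 0.10037·9.33)
α = (14.76 − 7.16) / (154.0 − 0.9365) = 7.595/153.1 = 0.04962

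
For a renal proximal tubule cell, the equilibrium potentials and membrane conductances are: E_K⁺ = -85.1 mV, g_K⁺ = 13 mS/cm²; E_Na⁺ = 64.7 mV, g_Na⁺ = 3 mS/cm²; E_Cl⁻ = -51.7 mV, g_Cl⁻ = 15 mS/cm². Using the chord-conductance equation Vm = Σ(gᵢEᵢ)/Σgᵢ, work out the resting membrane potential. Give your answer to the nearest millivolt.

Σ gᵢEᵢ = 13·(-85.1) + 3·(64.7) + 15·(-51.7) = -1687.70
Σ gᵢ = 13 + 3 + 15 = 31
Vm = -1687.70 / 31 = -54.44 mV

-54 mV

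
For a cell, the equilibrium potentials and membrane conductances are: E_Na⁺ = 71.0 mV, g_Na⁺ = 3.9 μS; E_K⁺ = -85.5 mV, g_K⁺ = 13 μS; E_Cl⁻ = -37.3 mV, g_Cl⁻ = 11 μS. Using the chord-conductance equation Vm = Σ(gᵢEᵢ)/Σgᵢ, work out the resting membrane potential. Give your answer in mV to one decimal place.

Σ gᵢEᵢ = 3.9·(71.0) + 13·(-85.5) + 11·(-37.3) = -1244.90
Σ gᵢ = 3.9 + 13 + 11 = 27.9
Vm = -1244.90 / 27.9 = -44.62 mV

-44.6 mV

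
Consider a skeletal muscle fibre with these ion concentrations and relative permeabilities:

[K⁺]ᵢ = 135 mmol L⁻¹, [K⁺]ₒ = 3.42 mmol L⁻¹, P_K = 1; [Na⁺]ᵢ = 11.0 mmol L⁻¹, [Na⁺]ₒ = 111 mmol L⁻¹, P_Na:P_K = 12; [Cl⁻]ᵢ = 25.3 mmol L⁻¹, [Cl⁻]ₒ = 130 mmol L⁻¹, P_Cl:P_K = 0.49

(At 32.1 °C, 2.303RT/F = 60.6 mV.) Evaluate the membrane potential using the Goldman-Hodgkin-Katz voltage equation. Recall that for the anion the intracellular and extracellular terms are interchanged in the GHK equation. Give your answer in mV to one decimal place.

Vm = 60.6 · log₁₀[(Σ P·[cation]ₒ + Σ P·[anion]ᵢ) / (Σ P·[cation]ᵢ + Σ P·[anion]ₒ)]
Numerator = 1×3.42 + 12×111 + 0.49×25.3 = 1348
Denominator = 1×135 + 12×11.0 + 0.49×130 = 330.7
Vm = 60.6 · log₁₀(4.0756) = 60.6 × (0.6102) = 36.98 mV

37.0 mV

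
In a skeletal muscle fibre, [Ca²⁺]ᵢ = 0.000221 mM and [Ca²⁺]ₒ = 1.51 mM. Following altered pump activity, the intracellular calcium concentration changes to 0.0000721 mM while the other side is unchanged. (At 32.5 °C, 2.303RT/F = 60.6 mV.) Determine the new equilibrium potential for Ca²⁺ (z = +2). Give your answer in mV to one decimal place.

After the shift: [Ca²⁺]_out = 1.51, [Ca²⁺]_in = 0.0000721 mM.
E_new = (60.6/2)·log₁₀(1.51/0.0000721) = 30.30 · (4.3210) = 130.93 mV

130.9 mV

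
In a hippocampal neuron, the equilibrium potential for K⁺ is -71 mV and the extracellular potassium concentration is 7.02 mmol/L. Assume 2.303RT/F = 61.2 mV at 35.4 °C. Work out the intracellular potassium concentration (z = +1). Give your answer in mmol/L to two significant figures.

Nernst: E = (61.2/1) · log₁₀([out]/[in]), so log₁₀([out]/[in]) = -71.0 × 1 / 61.2 = -1.1601.
[out]/[in] = 10^(-1.1601) = 0.06916.
[in] = 7.02 / 0.06916 = 101.5 mmol/L.

100 mmol/L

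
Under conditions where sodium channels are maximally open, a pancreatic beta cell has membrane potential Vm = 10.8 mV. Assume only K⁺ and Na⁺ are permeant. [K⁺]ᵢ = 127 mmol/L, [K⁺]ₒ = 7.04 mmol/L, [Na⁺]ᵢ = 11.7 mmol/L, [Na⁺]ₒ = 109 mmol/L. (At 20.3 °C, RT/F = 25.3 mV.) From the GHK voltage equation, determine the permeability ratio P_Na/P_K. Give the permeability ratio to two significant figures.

Let α = P_Na/P_K. GHK: Vm = 25.3·ln[(Kₒ + α·Naₒ)/(Kᵢ + α·Naᵢ)].
e^(Vm/25.3) = e^(10.8/25.3) = 1.5325
So 1.5325·(Kᵢ + α·Naᵢ) = Kₒ + α·Naₒ → α = (1.5325·127.0 − 7.04) / (109.0 − 1.5325·11.7)
α = (194.6 − 7.04) / (109.0 − 17.93) = 187.6/91.07 = 2.06

2.1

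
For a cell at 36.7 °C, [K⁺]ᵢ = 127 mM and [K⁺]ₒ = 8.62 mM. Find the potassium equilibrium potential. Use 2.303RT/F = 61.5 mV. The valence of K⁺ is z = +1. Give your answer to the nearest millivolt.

E = (61.5/z) · log₁₀([K⁺]_out/[K⁺]_in) with z = +1.
= (61.5/1) · log₁₀(8.62/127) = 61.50 · log₁₀(0.06787)
= 61.50 · (-1.1683) = -71.85 mV

-72 mV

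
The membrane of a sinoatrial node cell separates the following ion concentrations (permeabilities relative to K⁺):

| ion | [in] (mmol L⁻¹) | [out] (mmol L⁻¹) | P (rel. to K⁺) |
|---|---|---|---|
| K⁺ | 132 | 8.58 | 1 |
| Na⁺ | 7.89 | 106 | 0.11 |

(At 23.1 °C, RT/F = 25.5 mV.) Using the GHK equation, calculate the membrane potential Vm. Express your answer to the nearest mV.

-48 mV

Vm = 25.5 · ln[(Σ P·[cation]ₒ + Σ P·[anion]ᵢ) / (Σ P·[cation]ᵢ + Σ P·[anion]ₒ)]
Numerator = 1×8.58 + 0.11×106 = 20.24
Denominator = 1×132 + 0.11×7.89 = 132.9
Vm = 25.5 · ln(0.15233) = 25.5 × (-1.8817) = -47.98 mV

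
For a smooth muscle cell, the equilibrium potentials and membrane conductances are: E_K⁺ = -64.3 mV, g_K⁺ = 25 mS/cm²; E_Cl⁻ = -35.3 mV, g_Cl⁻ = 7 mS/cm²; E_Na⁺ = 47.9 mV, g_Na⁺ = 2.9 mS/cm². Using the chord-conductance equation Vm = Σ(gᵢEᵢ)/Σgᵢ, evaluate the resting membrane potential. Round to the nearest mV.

-49 mV

Σ gᵢEᵢ = 25·(-64.3) + 7·(-35.3) + 2.9·(47.9) = -1715.69
Σ gᵢ = 25 + 7 + 2.9 = 34.9
Vm = -1715.69 / 34.9 = -49.16 mV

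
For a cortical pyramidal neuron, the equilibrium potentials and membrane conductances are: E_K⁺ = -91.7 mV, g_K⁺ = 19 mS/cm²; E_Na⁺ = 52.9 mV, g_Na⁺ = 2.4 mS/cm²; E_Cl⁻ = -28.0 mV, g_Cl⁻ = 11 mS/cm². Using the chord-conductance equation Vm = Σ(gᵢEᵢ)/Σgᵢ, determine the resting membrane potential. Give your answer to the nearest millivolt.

Σ gᵢEᵢ = 19·(-91.7) + 2.4·(52.9) + 11·(-28.0) = -1923.34
Σ gᵢ = 19 + 2.4 + 11 = 32.4
Vm = -1923.34 / 32.4 = -59.36 mV

-59 mV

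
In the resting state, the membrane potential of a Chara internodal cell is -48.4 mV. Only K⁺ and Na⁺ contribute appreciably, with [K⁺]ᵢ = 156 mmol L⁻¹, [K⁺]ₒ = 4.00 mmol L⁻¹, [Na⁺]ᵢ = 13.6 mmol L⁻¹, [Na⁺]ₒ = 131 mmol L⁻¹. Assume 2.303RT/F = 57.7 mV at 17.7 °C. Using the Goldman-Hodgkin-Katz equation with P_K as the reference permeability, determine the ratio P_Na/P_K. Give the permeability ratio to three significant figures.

Let α = P_Na/P_K. GHK: Vm = 57.7·log₁₀[(Kₒ + α·Naₒ)/(Kᵢ + α·Naᵢ)].
10^(Vm/57.7) = 10^(-48.4/57.7) = 0.14494
So 0.14494·(Kᵢ + α·Naᵢ) = Kₒ + α·Naₒ → α = (0.14494·156.0 − 4.0) / (131.0 − 0.14494·13.6)
α = (22.61 − 4.0) / (131.0 − 1.971) = 18.61/129 = 0.1442

0.144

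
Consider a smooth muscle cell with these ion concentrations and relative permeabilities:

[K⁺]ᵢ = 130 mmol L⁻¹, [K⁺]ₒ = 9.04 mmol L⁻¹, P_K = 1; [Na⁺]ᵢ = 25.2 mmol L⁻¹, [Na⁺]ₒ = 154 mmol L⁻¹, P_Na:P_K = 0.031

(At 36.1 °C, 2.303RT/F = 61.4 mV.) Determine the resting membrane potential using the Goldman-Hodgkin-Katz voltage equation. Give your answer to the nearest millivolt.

Vm = 61.4 · log₁₀[(Σ P·[cation]ₒ + Σ P·[anion]ᵢ) / (Σ P·[cation]ᵢ + Σ P·[anion]ₒ)]
Numerator = 1×9.04 + 0.031×154 = 13.81
Denominator = 1×130 + 0.031×25.2 = 130.8
Vm = 61.4 · log₁₀(0.10563) = 61.4 × (-0.9762) = -59.94 mV

-60 mV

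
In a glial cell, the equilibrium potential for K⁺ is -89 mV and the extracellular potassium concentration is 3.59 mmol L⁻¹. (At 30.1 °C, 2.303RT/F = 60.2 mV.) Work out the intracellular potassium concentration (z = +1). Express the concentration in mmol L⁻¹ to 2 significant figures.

110 mmol L⁻¹

Nernst: E = (60.2/1) · log₁₀([out]/[in]), so log₁₀([out]/[in]) = -89.0 × 1 / 60.2 = -1.4784.
[out]/[in] = 10^(-1.4784) = 0.03323.
[in] = 3.59 / 0.03323 = 108 mmol L⁻¹.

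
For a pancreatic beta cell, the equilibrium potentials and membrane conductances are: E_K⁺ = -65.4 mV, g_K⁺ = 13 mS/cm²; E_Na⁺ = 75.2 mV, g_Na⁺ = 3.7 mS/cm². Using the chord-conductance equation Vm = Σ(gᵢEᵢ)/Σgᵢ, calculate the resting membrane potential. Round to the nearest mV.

Σ gᵢEᵢ = 13·(-65.4) + 3.7·(75.2) = -571.96
Σ gᵢ = 13 + 3.7 = 16.7
Vm = -571.96 / 16.7 = -34.25 mV

-34 mV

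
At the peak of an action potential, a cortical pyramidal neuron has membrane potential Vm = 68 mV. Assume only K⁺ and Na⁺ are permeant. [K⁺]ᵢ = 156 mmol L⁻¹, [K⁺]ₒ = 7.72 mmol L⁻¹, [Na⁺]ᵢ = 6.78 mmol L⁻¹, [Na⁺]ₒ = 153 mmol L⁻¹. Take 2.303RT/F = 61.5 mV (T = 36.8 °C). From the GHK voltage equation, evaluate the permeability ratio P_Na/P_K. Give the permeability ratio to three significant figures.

Let α = P_Na/P_K. GHK: Vm = 61.5·log₁₀[(Kₒ + α·Naₒ)/(Kᵢ + α·Naᵢ)].
10^(Vm/61.5) = 10^(68.0/61.5) = 12.755
So 12.755·(Kᵢ + α·Naᵢ) = Kₒ + α·Naₒ → α = (12.755·156.0 − 7.72) / (153.0 − 12.755·6.78)
α = (1990 − 7.72) / (153.0 − 86.48) = 1982/66.52 = 29.8

29.8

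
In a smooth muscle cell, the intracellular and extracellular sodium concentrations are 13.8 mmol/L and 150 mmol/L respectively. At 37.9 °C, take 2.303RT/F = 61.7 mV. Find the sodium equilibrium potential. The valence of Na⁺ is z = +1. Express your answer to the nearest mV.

64 mV

E = (61.7/z) · log₁₀([Na⁺]_out/[Na⁺]_in) with z = +1.
= (61.7/1) · log₁₀(150/13.8) = 61.70 · log₁₀(10.87)
= 61.70 · (1.0362) = 63.93 mV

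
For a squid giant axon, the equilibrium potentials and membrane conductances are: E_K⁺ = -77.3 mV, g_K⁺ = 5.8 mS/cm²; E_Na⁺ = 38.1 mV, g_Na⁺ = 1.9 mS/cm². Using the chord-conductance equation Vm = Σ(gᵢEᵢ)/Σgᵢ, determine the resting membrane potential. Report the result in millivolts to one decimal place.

-48.8 mV

Σ gᵢEᵢ = 5.8·(-77.3) + 1.9·(38.1) = -375.95
Σ gᵢ = 5.8 + 1.9 = 7.7
Vm = -375.95 / 7.7 = -48.82 mV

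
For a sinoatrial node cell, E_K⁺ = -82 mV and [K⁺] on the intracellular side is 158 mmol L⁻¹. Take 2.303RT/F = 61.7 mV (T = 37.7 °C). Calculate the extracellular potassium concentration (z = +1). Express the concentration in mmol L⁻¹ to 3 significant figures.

Nernst: E = (61.7/1) · log₁₀([out]/[in]), so log₁₀([out]/[in]) = -82.0 × 1 / 61.7 = -1.3290.
[out]/[in] = 10^(-1.3290) = 0.04688.
[out] = 0.04688 × 158 = 7.407 mmol L⁻¹.

7.41 mmol L⁻¹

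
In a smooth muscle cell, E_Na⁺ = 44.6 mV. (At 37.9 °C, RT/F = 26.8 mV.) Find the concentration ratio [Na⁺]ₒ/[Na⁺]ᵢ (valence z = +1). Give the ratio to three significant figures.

ln([out]/[in]) = E·z/(26.8) = 44.6 × 1 / 26.8 = 1.6642
[out]/[in] = e^(1.6642) = 5.281

5.28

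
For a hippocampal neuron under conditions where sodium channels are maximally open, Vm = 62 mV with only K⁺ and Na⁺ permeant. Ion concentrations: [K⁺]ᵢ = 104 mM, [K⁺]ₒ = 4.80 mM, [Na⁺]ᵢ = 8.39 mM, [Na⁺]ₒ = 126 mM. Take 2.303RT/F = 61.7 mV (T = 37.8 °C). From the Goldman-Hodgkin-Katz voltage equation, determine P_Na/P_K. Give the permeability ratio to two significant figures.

25

Let α = P_Na/P_K. GHK: Vm = 61.7·log₁₀[(Kₒ + α·Naₒ)/(Kᵢ + α·Naᵢ)].
10^(Vm/61.7) = 10^(62.0/61.7) = 10.113
So 10.113·(Kᵢ + α·Naᵢ) = Kₒ + α·Naₒ → α = (10.113·104.0 − 4.8) / (126.0 − 10.113·8.39)
α = (1052 − 4.8) / (126.0 − 84.84) = 1047/41.16 = 25.44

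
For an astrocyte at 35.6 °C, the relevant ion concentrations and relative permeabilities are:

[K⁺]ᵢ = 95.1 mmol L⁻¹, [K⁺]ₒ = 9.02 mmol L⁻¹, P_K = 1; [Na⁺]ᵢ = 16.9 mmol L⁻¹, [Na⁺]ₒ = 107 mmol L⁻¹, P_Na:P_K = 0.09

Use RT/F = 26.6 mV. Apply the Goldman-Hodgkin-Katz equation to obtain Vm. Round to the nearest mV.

-44 mV

Vm = 26.6 · ln[(Σ P·[cation]ₒ + Σ P·[anion]ᵢ) / (Σ P·[cation]ᵢ + Σ P·[anion]ₒ)]
Numerator = 1×9.02 + 0.09×107 = 18.65
Denominator = 1×95.1 + 0.09×16.9 = 96.62
Vm = 26.6 · ln(0.19302) = 26.6 × (-1.6449) = -43.76 mV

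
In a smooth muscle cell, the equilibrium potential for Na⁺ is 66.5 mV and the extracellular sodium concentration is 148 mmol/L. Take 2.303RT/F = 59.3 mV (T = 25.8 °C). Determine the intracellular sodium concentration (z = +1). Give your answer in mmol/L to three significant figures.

Nernst: E = (59.3/1) · log₁₀([out]/[in]), so log₁₀([out]/[in]) = 66.5 × 1 / 59.3 = 1.1214.
[out]/[in] = 10^(1.1214) = 13.23.
[in] = 148 / 13.23 = 11.19 mmol/L.

11.2 mmol/L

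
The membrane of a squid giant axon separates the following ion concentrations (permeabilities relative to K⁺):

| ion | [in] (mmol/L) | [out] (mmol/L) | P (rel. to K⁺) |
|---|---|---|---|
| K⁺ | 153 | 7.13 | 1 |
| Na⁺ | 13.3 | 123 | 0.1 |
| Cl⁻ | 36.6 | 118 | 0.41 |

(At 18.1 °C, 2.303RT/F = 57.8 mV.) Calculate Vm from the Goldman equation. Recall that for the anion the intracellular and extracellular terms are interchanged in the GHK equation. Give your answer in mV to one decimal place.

-44.5 mV

Vm = 57.8 · log₁₀[(Σ P·[cation]ₒ + Σ P·[anion]ᵢ) / (Σ P·[cation]ᵢ + Σ P·[anion]ₒ)]
Numerator = 1×7.13 + 0.1×123 + 0.41×36.6 = 34.44
Denominator = 1×153 + 0.1×13.3 + 0.41×118 = 202.7
Vm = 57.8 · log₁₀(0.16988) = 57.8 × (-0.7699) = -44.50 mV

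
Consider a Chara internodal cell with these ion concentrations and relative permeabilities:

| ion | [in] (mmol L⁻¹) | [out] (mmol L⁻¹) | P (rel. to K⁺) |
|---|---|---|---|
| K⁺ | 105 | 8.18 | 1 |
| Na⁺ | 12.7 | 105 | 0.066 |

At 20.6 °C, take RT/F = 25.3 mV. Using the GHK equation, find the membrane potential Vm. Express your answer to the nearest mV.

Vm = 25.3 · ln[(Σ P·[cation]ₒ + Σ P·[anion]ᵢ) / (Σ P·[cation]ᵢ + Σ P·[anion]ₒ)]
Numerator = 1×8.18 + 0.066×105 = 15.11
Denominator = 1×105 + 0.066×12.7 = 105.8
Vm = 25.3 · ln(0.14277) = 25.3 × (-1.9466) = -49.25 mV

-49 mV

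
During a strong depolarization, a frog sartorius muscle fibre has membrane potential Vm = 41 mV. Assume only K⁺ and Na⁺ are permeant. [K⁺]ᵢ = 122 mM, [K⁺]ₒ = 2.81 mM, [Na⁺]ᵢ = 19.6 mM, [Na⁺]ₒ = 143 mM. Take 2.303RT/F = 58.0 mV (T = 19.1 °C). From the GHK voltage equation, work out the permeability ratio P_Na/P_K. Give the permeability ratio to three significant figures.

Let α = P_Na/P_K. GHK: Vm = 58.0·log₁₀[(Kₒ + α·Naₒ)/(Kᵢ + α·Naᵢ)].
10^(Vm/58.0) = 10^(41.0/58.0) = 5.0921
So 5.0921·(Kᵢ + α·Naᵢ) = Kₒ + α·Naₒ → α = (5.0921·122.0 − 2.81) / (143.0 − 5.0921·19.6)
α = (621.2 − 2.81) / (143.0 − 99.81) = 618.4/43.19 = 14.32

14.3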